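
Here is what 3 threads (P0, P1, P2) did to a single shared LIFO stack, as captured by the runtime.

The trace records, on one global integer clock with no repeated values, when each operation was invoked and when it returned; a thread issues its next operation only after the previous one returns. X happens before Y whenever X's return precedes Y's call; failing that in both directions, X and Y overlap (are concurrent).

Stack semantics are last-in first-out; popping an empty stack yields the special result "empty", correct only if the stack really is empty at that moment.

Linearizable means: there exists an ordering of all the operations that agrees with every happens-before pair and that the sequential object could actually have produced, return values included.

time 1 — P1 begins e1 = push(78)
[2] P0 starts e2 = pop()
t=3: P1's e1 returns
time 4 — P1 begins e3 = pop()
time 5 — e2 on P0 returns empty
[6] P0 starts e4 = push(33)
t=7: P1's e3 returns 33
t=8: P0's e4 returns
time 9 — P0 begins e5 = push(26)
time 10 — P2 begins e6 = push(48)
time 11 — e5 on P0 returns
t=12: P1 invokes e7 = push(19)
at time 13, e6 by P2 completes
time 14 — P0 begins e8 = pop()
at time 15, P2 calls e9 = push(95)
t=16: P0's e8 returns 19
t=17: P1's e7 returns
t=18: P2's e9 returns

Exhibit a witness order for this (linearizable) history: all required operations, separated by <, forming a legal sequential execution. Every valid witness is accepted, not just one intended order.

e2 < e1 < e4 < e3 < e5 < e6 < e7 < e8 < e9

step 1: e2 pop() → empty — stack <>
step 2: e1 push(78) — stack <78>
step 3: e4 push(33) — stack <78,33>
step 4: e3 pop() → 33 — stack <78>
step 5: e5 push(26) — stack <78,26>
step 6: e6 push(48) — stack <78,26,48>
step 7: e7 push(19) — stack <78,26,48,19>
step 8: e8 pop() → 19 — stack <78,26,48>
step 9: e9 push(95) — stack <78,26,48,95>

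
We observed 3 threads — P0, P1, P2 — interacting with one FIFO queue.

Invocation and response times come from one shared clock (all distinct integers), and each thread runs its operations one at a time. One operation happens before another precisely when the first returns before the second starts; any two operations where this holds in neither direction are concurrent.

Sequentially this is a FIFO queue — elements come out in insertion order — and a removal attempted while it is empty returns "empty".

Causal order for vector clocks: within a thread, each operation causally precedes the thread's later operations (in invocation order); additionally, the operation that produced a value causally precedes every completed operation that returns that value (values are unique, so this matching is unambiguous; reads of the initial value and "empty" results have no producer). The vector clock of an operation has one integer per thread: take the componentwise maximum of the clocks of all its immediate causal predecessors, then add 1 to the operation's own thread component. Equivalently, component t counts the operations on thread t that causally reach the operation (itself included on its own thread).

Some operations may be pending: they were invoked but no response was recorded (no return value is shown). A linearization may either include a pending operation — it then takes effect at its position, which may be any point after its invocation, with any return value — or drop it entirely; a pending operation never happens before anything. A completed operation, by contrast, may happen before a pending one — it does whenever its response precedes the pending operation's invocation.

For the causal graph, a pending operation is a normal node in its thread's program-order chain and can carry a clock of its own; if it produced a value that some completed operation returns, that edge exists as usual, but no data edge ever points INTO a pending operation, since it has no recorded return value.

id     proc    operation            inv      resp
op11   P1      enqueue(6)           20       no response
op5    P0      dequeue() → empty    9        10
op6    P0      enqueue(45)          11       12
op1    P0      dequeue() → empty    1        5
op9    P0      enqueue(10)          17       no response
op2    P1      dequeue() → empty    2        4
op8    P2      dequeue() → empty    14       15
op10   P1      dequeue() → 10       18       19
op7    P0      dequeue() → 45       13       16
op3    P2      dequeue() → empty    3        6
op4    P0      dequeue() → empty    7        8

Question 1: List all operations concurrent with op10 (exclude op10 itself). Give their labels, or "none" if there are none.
Answer: op9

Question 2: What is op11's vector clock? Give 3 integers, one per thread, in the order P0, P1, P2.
Answer: (6, 3, 0)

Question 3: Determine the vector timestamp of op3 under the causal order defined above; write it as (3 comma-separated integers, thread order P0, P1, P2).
Answer: (0, 0, 1)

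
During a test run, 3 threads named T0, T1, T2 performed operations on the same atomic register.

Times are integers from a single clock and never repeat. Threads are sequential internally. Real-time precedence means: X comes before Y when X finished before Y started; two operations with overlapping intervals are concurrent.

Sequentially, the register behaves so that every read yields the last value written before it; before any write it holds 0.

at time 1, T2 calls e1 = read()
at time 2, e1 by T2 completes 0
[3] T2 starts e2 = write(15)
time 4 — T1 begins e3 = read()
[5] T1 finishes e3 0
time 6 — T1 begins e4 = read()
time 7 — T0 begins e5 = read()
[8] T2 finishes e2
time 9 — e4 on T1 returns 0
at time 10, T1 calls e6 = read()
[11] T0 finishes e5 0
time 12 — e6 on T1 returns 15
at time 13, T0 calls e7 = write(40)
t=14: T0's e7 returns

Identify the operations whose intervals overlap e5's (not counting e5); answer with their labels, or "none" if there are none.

e2, e4, e6

e5 spans [7,11]: anything still running between times 7 and 11 counts as concurrent
e1 [1,2]: before
e2 [3,8]: concurrent
e3 [4,5]: before
e4 [6,9]: concurrent
e6 [10,12]: concurrent
e7 [13,14]: after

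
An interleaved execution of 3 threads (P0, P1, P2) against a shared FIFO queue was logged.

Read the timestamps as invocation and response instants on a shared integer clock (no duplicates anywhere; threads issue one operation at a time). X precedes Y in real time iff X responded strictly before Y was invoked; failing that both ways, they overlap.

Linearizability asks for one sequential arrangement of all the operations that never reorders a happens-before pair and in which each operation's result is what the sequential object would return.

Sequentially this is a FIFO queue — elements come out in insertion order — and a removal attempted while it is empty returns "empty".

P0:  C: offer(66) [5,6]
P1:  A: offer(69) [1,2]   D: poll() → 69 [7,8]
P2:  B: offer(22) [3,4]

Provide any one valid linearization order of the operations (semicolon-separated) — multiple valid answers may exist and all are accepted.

after step 1 (A offer(69)): queue <69>
after step 2 (B offer(22)): queue <69,22>
after step 3 (C offer(66)): queue <69,22,66>
after step 4 (D poll() → 69): queue <22,66>

A; B; C; D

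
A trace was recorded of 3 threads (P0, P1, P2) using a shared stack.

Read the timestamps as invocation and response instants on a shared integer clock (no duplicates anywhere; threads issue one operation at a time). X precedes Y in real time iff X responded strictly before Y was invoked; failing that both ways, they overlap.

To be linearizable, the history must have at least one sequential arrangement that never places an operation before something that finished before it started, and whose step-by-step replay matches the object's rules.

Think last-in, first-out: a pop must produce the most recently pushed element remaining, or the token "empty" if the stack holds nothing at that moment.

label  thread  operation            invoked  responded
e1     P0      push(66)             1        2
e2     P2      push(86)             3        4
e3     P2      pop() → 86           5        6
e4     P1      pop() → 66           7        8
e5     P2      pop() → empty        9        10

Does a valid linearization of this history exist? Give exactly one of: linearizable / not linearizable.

witness order: e1, e2, e3, e4, e5
after step 1 (e1 push(66)): stack <66>
after step 2 (e2 push(86)): stack <66,86>
after step 3 (e3 pop() → 86): stack <66>
after step 4 (e4 pop() → 66): stack <>
after step 5 (e5 pop() → empty): stack <>

linearizable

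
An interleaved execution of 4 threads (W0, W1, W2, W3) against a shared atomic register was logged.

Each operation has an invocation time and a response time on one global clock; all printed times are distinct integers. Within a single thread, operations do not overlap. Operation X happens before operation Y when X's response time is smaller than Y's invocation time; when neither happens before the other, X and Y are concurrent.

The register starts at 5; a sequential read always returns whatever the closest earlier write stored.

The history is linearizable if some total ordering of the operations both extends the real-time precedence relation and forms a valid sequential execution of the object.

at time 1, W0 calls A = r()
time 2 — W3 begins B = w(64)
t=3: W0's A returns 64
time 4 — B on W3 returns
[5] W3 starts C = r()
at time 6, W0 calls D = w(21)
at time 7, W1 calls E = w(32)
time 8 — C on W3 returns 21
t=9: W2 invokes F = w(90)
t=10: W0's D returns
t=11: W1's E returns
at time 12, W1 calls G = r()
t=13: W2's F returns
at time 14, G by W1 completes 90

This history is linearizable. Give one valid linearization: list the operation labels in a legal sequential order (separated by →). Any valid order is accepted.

1. B w(64), leaving value 64
2. A r() → 64, leaving value 64
3. D w(21), leaving value 21
4. C r() → 21, leaving value 21
5. E w(32), leaving value 32
6. F w(90), leaving value 90
7. G r() → 90, leaving value 90

B → A → D → C → E → F → G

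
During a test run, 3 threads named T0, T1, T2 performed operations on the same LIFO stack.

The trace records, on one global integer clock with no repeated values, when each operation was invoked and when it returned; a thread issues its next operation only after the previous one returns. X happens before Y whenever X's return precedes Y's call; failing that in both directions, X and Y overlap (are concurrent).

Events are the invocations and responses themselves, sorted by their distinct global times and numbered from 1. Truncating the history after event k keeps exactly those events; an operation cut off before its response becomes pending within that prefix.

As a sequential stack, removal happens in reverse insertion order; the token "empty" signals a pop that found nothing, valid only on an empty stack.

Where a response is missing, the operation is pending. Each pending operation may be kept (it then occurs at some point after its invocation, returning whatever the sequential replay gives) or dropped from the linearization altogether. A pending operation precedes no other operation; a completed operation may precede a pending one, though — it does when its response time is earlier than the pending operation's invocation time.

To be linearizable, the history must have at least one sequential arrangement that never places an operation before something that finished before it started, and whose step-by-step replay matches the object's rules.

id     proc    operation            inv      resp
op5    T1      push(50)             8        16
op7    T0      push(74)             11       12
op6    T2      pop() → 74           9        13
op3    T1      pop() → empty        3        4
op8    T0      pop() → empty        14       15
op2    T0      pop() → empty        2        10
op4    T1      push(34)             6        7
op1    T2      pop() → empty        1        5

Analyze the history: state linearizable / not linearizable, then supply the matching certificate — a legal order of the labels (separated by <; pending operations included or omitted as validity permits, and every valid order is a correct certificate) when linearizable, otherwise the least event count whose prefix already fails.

the violation lands at event 15, op8's response at time 15: events 1..14 linearize, events 1..15 do not
18 orders of the 7 completed LIFO stack ops respect real time; none is legal
include/drop combinations of the 1 pending operation (op5) were all tried; none helps
for example op1, op2, op3, op4, op6, op7, op8 (pending dropped) fails at step 5: op6 pop() → 74 is not legal there
for example op1, op2, op3, op4, op7, op6, op8 (pending dropped) fails at step 7: op8 pop() → empty is not legal there

not linearizable — minimal violating prefix: 15 events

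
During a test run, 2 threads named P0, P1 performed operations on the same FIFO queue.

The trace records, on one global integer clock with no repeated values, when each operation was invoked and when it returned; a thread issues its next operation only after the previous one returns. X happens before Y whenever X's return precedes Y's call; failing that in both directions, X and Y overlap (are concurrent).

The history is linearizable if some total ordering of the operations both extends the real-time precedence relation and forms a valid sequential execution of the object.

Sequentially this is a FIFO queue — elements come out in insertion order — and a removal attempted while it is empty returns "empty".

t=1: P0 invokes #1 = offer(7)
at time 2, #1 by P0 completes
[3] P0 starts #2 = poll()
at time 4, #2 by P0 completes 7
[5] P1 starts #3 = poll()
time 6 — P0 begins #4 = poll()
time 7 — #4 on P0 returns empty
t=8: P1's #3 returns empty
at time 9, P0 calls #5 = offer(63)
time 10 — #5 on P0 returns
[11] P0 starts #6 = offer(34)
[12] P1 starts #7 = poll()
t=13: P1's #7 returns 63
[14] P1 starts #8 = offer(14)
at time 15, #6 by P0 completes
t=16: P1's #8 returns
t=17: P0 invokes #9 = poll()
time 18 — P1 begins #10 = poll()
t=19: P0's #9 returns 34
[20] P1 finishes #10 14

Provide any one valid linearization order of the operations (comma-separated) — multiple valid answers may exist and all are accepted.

after step 1 (#1 offer(7)): queue <7>
after step 2 (#2 poll() → 7): queue <>
after step 3 (#3 poll() → empty): queue <>
after step 4 (#4 poll() → empty): queue <>
after step 5 (#5 offer(63)): queue <63>
after step 6 (#6 offer(34)): queue <63,34>
after step 7 (#7 poll() → 63): queue <34>
after step 8 (#8 offer(14)): queue <34,14>
after step 9 (#9 poll() → 34): queue <14>
after step 10 (#10 poll() → 14): queue <>

#1, #2, #3, #4, #5, #6, #7, #8, #9, #10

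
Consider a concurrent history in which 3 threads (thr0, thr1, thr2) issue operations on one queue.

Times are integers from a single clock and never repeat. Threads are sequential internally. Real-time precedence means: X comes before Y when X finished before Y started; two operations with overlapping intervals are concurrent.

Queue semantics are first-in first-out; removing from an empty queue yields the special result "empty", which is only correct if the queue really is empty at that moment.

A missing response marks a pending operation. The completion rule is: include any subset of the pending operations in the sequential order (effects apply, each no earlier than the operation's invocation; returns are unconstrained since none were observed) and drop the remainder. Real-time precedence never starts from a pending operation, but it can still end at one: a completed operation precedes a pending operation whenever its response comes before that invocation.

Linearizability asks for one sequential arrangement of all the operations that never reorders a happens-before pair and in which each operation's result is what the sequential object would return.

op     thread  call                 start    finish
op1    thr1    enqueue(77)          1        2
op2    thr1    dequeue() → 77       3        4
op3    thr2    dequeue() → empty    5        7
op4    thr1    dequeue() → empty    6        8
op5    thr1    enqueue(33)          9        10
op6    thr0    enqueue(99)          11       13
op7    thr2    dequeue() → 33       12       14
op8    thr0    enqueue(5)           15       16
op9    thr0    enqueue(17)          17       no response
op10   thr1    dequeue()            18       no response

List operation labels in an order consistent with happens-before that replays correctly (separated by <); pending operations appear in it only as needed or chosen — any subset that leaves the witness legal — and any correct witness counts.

after step 1 (op1 enqueue(77)): queue <77>
after step 2 (op2 dequeue() → 77): queue <>
after step 3 (op3 dequeue() → empty): queue <>
after step 4 (op4 dequeue() → empty): queue <>
after step 5 (op5 enqueue(33)): queue <33>
after step 6 (op6 enqueue(99)): queue <33,99>
after step 7 (op7 dequeue() → 33): queue <99>
after step 8 (op8 enqueue(5)): queue <99,5>

op1 < op2 < op3 < op4 < op5 < op6 < op7 < op8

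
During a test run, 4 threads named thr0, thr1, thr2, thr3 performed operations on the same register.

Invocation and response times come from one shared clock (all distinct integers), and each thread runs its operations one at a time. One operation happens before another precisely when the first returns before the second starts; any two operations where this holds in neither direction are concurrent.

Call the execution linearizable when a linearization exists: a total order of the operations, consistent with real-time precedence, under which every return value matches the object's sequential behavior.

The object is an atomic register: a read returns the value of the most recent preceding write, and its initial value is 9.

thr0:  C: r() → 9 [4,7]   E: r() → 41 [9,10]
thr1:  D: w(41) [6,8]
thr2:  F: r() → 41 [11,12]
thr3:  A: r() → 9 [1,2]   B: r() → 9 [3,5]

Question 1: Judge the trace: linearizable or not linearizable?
linearizable

one valid linearization: A, B, C, D, E, F
1. A r() → 9, leaving value 9
2. B r() → 9, leaving value 9
3. C r() → 9, leaving value 9
4. D w(41), leaving value 41
5. E r() → 41, leaving value 41
6. F r() → 41, leaving value 41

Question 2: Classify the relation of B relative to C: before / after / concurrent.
Answer: concurrent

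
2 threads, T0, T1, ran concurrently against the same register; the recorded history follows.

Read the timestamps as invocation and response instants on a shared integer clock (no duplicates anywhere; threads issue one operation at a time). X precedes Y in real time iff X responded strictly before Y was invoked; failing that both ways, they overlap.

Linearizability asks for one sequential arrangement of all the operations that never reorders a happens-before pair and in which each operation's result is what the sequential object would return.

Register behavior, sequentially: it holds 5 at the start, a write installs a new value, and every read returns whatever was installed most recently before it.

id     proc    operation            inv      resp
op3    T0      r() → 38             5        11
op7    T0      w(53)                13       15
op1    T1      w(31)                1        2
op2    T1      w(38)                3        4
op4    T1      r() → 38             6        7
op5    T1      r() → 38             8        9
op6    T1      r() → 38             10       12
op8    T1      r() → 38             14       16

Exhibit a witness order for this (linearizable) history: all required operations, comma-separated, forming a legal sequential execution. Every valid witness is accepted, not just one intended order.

after step 1 (op1 w(31)): value 31
after step 2 (op2 w(38)): value 38
after step 3 (op3 r() → 38): value 38
after step 4 (op4 r() → 38): value 38
after step 5 (op5 r() → 38): value 38
after step 6 (op6 r() → 38): value 38
after step 7 (op8 r() → 38): value 38
after step 8 (op7 w(53)): value 53

op1, op2, op3, op4, op5, op6, op8, op7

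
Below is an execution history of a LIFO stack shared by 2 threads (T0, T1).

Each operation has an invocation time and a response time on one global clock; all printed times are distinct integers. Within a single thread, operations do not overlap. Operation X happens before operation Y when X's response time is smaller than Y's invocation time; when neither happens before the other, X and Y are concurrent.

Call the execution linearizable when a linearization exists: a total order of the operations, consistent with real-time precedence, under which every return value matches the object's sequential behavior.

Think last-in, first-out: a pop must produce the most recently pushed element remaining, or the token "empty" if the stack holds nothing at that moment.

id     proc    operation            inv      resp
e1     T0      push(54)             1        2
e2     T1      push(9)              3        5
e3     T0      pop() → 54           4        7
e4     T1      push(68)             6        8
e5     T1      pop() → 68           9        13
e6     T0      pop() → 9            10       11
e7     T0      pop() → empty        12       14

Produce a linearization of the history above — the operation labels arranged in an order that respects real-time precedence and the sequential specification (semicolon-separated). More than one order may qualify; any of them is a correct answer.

e1; e3; e2; e4; e5; e6; e7

1. e1 push(54), leaving stack <54>
2. e3 pop() → 54, leaving stack <>
3. e2 push(9), leaving stack <9>
4. e4 push(68), leaving stack <9,68>
5. e5 pop() → 68, leaving stack <9>
6. e6 pop() → 9, leaving stack <>
7. e7 pop() → empty, leaving stack <>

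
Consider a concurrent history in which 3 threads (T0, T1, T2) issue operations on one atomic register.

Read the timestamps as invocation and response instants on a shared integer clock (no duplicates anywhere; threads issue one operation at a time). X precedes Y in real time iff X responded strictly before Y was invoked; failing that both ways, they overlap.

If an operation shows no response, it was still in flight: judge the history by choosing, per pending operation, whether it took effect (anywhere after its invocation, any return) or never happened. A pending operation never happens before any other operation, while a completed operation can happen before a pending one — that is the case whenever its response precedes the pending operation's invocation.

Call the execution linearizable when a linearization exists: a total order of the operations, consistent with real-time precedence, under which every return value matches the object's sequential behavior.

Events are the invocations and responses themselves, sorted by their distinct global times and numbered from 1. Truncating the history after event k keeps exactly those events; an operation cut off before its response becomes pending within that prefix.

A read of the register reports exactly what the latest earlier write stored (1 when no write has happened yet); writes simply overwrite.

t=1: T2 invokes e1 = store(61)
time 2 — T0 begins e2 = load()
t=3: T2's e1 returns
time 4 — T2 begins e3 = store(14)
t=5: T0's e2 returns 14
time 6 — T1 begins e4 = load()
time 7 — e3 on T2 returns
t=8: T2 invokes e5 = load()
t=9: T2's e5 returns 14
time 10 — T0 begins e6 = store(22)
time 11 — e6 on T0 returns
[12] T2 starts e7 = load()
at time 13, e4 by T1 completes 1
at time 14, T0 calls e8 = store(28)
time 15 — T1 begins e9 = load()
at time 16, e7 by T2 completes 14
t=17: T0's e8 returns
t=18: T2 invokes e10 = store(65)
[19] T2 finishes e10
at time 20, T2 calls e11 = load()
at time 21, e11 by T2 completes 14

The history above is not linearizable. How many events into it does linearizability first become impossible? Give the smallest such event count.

events 1..12 are still linearizable — one witness is e1, e3, e2, e4, e5, e6:
after step 1 (e1 store(61)): value 61
after step 2 (e3 store(14)): value 14
after step 3 (e2 load() → 14): value 14
after step 4 (e4 load() (pending, included)): value 14
after step 5 (e5 load() → 14): value 14
after step 6 (e6 store(22)): value 22
include event 13 — e4 responding at 13 — and every candidate order breaks
no completion choice of the 1 pending operation (e7) rescues it — every subset was tried
take e1, e2, e3, e4, e5, e6 (pending dropped): step 2 already fails, because e2 load() → 14 cannot occur there
take e1, e2, e3, e5, e4, e6 (pending dropped): step 2 already fails, because e2 load() → 14 cannot occur there

13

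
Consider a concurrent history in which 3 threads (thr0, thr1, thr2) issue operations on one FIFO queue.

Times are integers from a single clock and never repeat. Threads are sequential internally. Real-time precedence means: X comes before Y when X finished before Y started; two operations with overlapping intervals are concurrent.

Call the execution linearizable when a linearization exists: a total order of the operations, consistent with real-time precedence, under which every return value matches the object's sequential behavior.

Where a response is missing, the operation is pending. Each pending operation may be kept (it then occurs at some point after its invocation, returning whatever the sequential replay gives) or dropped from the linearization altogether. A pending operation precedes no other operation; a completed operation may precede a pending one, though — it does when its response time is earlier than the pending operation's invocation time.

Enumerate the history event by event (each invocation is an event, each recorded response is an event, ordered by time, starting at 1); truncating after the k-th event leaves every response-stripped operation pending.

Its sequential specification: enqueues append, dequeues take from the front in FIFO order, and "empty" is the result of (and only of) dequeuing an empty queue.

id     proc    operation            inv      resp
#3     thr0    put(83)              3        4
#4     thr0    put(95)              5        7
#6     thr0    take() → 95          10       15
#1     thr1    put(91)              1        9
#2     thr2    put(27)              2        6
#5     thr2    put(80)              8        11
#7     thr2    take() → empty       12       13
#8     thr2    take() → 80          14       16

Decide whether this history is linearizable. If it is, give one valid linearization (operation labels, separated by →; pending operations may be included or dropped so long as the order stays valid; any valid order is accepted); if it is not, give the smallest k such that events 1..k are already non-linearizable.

cut after 12 events: linearizable; cut after 13 events (#7 responds, time 13): not linearizable
no legal order exists: 15 real-time-consistent candidates over 6 completed FIFO queue operations, all rejected
no completion choice of the 1 pending operation (#6) rescues it — every subset was tried
one such order, #1, #2, #3, #4, #5, #7 (pending dropped), breaks at step 6 where #7 take() → empty is illegal
one such order, #1, #3, #2, #4, #5, #7 (pending dropped), breaks at step 6 where #7 take() → empty is illegal

not linearizable — minimal violating prefix: 13 events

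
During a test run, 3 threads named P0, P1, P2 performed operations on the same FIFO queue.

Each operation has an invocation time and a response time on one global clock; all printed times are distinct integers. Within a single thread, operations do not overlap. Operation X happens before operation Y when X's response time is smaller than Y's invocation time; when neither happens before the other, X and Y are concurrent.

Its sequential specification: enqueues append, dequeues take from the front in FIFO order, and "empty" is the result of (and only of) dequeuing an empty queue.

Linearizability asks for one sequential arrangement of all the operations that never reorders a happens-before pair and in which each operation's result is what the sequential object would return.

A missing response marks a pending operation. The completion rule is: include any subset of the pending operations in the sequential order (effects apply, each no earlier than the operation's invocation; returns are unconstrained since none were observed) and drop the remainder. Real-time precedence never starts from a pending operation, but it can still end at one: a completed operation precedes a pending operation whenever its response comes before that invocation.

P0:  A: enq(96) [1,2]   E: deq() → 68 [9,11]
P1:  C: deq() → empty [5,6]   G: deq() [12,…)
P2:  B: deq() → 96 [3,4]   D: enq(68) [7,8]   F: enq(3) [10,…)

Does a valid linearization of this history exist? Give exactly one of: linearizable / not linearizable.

witness order: A, B, C, D, E
1. A enq(96), leaving queue <96>
2. B deq() → 96, leaving queue <>
3. C deq() → empty, leaving queue <>
4. D enq(68), leaving queue <68>
5. E deq() → 68, leaving queue <>

linearizable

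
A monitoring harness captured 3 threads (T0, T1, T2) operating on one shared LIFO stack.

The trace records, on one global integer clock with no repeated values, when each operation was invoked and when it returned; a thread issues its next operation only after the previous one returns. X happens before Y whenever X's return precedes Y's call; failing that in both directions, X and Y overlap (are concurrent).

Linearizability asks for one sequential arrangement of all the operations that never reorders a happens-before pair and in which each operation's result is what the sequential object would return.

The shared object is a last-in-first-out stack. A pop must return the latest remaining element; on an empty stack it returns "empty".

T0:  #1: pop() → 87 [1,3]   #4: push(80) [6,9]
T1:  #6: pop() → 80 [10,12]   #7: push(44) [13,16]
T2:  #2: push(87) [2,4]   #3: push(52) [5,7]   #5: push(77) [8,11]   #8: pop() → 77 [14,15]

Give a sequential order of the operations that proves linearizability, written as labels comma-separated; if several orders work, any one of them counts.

#2, #1, #3, #4, #6, #5, #8, #7

step 1: #2 push(87) — stack <87>
step 2: #1 pop() → 87 — stack <>
step 3: #3 push(52) — stack <52>
step 4: #4 push(80) — stack <52,80>
step 5: #6 pop() → 80 — stack <52>
step 6: #5 push(77) — stack <52,77>
step 7: #8 pop() → 77 — stack <52>
step 8: #7 push(44) — stack <52,44>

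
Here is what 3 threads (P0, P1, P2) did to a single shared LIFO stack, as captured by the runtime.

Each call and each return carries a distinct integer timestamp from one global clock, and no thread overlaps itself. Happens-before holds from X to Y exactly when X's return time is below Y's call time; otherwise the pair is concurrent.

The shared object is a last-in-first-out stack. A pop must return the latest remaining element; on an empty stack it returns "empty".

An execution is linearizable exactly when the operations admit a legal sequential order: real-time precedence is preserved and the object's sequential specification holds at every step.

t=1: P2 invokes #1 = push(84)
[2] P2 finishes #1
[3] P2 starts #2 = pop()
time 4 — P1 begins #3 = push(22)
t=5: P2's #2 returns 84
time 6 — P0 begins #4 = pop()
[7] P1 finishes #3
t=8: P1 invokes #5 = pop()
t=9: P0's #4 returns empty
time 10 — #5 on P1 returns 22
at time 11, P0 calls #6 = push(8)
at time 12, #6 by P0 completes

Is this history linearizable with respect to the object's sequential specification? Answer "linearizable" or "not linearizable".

linearizable

witness order: #1, #2, #3, #5, #4, #6
after step 1 (#1 push(84)): stack <84>
after step 2 (#2 pop() → 84): stack <>
after step 3 (#3 push(22)): stack <22>
after step 4 (#5 pop() → 22): stack <>
after step 5 (#4 pop() → empty): stack <>
after step 6 (#6 push(8)): stack <8>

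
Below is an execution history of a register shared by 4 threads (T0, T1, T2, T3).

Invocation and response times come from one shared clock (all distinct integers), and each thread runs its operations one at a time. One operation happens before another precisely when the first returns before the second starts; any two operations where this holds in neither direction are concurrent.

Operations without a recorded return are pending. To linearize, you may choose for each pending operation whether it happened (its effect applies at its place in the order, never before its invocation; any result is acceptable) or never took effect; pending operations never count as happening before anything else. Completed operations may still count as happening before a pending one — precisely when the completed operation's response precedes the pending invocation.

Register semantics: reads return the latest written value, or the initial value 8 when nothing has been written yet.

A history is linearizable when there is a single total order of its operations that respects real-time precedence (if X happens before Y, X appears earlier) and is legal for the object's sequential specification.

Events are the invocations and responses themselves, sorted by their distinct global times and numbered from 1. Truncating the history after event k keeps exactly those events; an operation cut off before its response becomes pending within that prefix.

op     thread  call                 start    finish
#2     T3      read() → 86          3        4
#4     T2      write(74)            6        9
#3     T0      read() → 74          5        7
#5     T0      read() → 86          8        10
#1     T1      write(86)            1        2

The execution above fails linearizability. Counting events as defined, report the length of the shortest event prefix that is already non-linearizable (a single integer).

one valid order for events 1..9 is #1, #2, #4, #3:
step 1: #1 write(86) — value 86
step 2: #2 read() → 86 — value 86
step 3: #4 write(74) — value 74
step 4: #3 read() → 74 — value 74
at event 10 (#5's time-10 response) nothing linearizes any more
sample order #1, #2, #3, #4, #5 stalls at step 3 — #3 read() → 74 has no legal effect
sample order #1, #2, #3, #5, #4 stalls at step 3 — #3 read() → 74 has no legal effect

10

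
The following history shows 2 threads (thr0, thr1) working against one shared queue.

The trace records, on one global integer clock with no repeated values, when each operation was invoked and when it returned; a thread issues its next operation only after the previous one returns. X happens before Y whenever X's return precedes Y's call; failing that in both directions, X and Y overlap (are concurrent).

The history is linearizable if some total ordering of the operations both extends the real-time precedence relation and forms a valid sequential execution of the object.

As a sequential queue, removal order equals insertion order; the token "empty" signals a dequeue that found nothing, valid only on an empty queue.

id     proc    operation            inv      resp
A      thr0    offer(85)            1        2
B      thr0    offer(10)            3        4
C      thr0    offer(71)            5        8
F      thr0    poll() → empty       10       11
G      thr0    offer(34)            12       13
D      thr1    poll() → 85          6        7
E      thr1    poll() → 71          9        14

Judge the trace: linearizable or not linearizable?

not linearizable

the violation lands at event 11, F's response at time 11: events 1..10 linearize, events 1..11 do not
checked exhaustively: 2 real-time-consistent orders of 5 completed operations, zero legal queue replays
completion choices over the 1 pending operation (E) were checked; none helps
sample order A, B, C, D, F (pending dropped) stalls at step 5 — F poll() → empty has no legal effect
sample order A, B, D, C, F (pending dropped) stalls at step 5 — F poll() → empty has no legal effect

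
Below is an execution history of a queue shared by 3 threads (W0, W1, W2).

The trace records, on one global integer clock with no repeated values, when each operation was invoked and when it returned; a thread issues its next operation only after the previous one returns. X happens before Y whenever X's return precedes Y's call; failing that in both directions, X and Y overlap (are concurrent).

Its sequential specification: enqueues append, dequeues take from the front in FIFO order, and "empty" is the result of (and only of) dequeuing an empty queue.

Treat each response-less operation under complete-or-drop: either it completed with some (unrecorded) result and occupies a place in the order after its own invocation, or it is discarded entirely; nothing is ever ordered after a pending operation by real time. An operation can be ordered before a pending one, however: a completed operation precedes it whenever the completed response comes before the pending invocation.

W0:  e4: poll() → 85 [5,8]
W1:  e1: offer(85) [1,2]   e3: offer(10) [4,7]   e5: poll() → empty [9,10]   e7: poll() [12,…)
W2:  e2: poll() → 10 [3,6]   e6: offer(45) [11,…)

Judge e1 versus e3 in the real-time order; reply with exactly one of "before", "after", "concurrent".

before

e1 spans [1,2], e3 spans [4,7]
resp(e1)=2 < inv(e3)=4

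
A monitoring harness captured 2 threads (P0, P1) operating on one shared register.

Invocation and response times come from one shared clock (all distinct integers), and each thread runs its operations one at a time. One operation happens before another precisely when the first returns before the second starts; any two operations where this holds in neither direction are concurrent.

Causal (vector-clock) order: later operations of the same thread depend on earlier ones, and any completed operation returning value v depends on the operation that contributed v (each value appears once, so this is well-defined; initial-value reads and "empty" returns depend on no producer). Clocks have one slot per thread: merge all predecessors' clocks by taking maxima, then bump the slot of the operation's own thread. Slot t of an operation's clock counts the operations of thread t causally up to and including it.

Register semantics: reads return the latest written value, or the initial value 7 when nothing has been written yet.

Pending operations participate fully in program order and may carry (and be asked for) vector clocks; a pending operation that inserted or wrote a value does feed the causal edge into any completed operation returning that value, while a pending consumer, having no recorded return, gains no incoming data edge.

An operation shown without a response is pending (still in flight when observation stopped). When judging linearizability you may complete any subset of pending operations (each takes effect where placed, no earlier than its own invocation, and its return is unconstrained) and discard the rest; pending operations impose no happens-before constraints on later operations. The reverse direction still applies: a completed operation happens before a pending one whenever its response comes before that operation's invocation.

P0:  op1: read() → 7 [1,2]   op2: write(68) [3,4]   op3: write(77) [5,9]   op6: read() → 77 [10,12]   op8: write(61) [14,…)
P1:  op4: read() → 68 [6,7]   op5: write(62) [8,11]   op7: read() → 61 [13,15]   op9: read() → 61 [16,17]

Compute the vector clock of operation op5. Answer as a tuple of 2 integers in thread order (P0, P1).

op1, invoked 1, has no incoming edges; only P0's bump applies → (1, 0)
op2 (invocation 3): componentwise max over VC(op1)=(1, 0), +1 at P0, giving (2, 0)
op4 (invocation 6): componentwise max over VC(op2)=(2, 0), +1 at P1, giving (2, 1)
op3 (invocation 5): componentwise max over VC(op2)=(2, 0), +1 at P0, giving (3, 0)
op5 (invocation 8): componentwise max over VC(op4)=(2, 1), +1 at P1, giving (2, 2)
op6 (invocation 10): componentwise max over VC(op3)=(3, 0), +1 at P0, giving (4, 0)
op8 (invocation 14): componentwise max over VC(op6)=(4, 0), +1 at P0, giving (5, 0)
op7 (invocation 13): componentwise max over VC(op5)=(2, 2), VC(op8)=(5, 0), +1 at P1, giving (5, 3)
op9 (invocation 16): componentwise max over VC(op7)=(5, 3), VC(op8)=(5, 0), +1 at P1, giving (5, 4)
target: VC(op5) = (2, 2)

(2, 2)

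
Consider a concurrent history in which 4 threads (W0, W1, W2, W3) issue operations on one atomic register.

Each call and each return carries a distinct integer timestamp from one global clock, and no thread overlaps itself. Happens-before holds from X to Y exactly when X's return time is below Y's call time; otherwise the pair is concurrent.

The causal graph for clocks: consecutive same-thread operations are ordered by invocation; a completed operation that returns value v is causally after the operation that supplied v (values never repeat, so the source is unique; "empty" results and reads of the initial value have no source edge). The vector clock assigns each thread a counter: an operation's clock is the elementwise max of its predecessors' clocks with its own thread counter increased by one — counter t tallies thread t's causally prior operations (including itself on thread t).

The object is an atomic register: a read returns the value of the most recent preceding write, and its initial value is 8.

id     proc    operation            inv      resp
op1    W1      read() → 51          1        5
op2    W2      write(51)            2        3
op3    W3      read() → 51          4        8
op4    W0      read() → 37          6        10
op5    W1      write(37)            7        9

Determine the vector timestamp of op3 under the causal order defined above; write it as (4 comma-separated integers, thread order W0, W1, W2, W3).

op2, invoked 2, has no incoming edges; only W2's bump applies → (0, 0, 1, 0)
merge at op3 (invoked 4): VC(op2)=(0, 0, 1, 0), own-thread bump on W3 → (0, 0, 1, 1)
merge at op1 (invoked 1): VC(op2)=(0, 0, 1, 0), own-thread bump on W1 → (0, 1, 1, 0)
merge at op5 (invoked 7): VC(op1)=(0, 1, 1, 0), own-thread bump on W1 → (0, 2, 1, 0)
merge at op4 (invoked 6): VC(op5)=(0, 2, 1, 0), own-thread bump on W0 → (1, 2, 1, 0)
target: VC(op3) = (0, 0, 1, 1)

(0, 0, 1, 1)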